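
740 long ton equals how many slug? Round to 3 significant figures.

1 long ton = 69.6213 slug.
Then 740 × 69.6213 ≈ 51500 slug.

51500 slugs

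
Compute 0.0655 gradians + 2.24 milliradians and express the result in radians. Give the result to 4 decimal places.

0.0033 rad

0.0655 grad = 0.00102887 rad and 2.24 mrad = 0.00224000 rad.
0.00102887 + 0.00224000 ≈ 0.0033 rad.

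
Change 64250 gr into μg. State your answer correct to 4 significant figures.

1 grain = 64798.9 μg.
Then 64250 × 64798.9 ≈ 4.163e+9 μg.

4.163e+9 micrograms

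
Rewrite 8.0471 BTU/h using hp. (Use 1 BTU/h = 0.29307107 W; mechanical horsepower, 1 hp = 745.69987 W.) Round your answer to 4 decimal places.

0.0032 horsepower

1 BTU per hour = 0.000393015 horsepower.
8.0471 × 0.000393015 ≈ 0.0032 hp.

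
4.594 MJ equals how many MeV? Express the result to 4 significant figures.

2.867 × 10^19 megaelectronvolts

1 megajoule = 6.24151 × 10^18 megaelectronvolts.
Then 4.594 × 6.24151 × 10^18 ≈ 2.867 × 10^19 MeV.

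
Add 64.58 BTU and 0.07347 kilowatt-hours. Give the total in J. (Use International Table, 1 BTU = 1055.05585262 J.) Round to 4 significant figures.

332600 J

64.58 BTU = 68135.5 J and 0.07347 kWh = 264492 J.
68135.5 + 264492 ≈ 332600 J.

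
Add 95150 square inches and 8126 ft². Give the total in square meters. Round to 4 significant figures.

816.3 m²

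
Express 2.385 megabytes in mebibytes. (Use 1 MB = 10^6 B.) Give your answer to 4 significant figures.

2.275 mebibytes

1 MB = 0.953674 mebibytes.
2.385 × 0.953674 ≈ 2.275 MiB.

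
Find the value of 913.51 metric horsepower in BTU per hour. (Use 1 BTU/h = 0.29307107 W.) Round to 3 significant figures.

2.29e+6 BTU per hour

1 metric horsepower = 2509.63 BTU/h.
Then 913.51 × 2509.63 ≈ 2.29e+6 BTU/h.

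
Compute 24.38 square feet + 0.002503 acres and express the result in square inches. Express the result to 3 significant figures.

19200 square inches

24.38 ft² = 3510.72 in² and 0.002503 acre = 15700.4 in².
3510.72 + 15700.4 ≈ 19200 in².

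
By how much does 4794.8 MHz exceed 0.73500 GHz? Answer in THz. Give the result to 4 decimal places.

4794.8 MHz = 0.00479480 THz and 0.73500 GHz = 0.000735000 THz.
0.00479480 − 0.000735000 ≈ 0.0041 THz.

0.0041 terahertz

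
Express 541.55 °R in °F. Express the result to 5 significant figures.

°R = °F + 459.67.
Applying the formula gives 81.880 °F.

81.880 degrees Fahrenheit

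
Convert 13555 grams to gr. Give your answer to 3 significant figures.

1 gram = 15.4324 gr.
13555 × 15.4324 ≈ 209000 gr.

209000 gr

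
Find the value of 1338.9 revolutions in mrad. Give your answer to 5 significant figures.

1 revolution = 6283.19 milliradians.
So 1338.9 × 6283.19 ≈ 8.4126 × 10^6 mrad.

8.4126 × 10^6 mrad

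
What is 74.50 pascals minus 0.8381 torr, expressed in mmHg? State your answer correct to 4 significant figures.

-0.2793 mmHg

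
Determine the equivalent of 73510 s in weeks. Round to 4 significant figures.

1 s = 1.65344e-6 wk.
Then 73510 × 1.65344e-6 ≈ 0.1215 wk.

0.1215 wk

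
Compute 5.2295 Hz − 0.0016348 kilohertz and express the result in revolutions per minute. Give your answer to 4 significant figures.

215.7 revolutions per minute

5.2295 Hz = 313.770 rpm and 0.0016348 kHz = 98.0880 rpm.
313.770 − 98.0880 ≈ 215.7 rpm.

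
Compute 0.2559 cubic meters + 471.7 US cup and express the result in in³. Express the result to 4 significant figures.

22430 in³

0.2559 m³ = 15616.0 in³ and 471.7 US cup = 6810.17 in³.
15616.0 + 6810.17 ≈ 22430 in³.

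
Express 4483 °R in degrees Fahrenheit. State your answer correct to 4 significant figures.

°R = °F + 459.67.
Applying the formula gives 4023 °F.

4023 °F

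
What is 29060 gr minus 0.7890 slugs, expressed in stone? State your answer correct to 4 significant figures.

29060 gr = 0.296531 st and 0.7890 slug = 1.81324 st.
0.296531 − 1.81324 ≈ -1.517 st.

-1.517 stone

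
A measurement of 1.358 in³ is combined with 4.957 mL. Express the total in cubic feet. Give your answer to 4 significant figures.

0.0009609 cubic feet

1.358 in³ = 0.000785880 ft³ and 4.957 mL = 0.000175055 ft³.
0.000785880 + 0.000175055 ≈ 0.0009609 ft³.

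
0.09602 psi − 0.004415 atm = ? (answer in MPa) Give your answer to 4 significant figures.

0.0002147 MPa

0.09602 psi = 0.000662035 MPa and 0.004415 atm = 0.000447350 MPa.
0.000662035 − 0.000447350 ≈ 0.0002147 MPa.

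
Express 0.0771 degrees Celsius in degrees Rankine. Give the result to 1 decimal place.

491.8 degrees Rankine

°R = (°C + 273.15) × 9/5.
Applying the formula gives 491.8 °R.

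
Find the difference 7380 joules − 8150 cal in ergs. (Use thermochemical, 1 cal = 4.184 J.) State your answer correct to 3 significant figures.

7380 J = 7.38000 × 10^10 erg and 8150 cal = 3.40996 × 10^11 erg.
7.38000 × 10^10 − 3.40996 × 10^11 ≈ -2.67 × 10^11 erg.

-2.67 × 10^11 ergs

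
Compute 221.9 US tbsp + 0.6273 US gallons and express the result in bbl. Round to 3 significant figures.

0.0356 oil barrels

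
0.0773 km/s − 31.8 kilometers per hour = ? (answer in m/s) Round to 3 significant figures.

0.0773 km/s = 77.3000 m/s and 31.8 km/h = 8.83333 m/s.
77.3000 − 8.83333 ≈ 68.5 m/s.

68.5 m/s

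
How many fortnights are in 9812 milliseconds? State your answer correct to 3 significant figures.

1 millisecond = 8.26720e-10 fortnight.
9812 × 8.26720e-10 ≈ 8.11e-6 fortnight.

8.11e-6 fortnight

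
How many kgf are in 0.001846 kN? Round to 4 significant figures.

0.1882 kgf

1 kN = 101.972 kilograms-force.
0.001846 × 101.972 ≈ 0.1882 kgf.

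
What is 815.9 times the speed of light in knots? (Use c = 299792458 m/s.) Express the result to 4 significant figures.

1 speed of light = 5.82750e+8 knots.
815.9 × 5.82750e+8 ≈ 4.755e+11 kn.

4.755e+11 knots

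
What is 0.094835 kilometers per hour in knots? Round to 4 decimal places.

0.0512 kn

1 km/h = 0.539957 kn.
Thus 0.094835 × 0.539957 ≈ 0.0512 kn.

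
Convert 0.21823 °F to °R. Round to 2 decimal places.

459.89 degrees Rankine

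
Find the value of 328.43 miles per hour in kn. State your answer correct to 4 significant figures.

285.4 kn

1 mile per hour = 0.868976 knots.
Thus 328.43 × 0.868976 ≈ 285.4 kn.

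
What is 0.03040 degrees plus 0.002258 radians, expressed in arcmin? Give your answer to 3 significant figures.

9.59 arcmin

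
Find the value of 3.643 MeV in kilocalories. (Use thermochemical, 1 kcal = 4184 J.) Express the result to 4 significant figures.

1.395 × 10^-16 kcal

1 megaelectronvolt = 3.82929 × 10^-17 kcal.
Then 3.643 × 3.82929 × 10^-17 ≈ 1.395 × 10^-16 kcal.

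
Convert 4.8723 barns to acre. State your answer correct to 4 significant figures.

1.204 × 10^-31 acres

1 barn = 2.47105 × 10^-32 acres.
4.8723 × 2.47105 × 10^-32 ≈ 1.204 × 10^-31 acre.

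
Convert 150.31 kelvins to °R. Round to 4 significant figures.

270.6 degrees Rankine

°R = K × 9/5.
Applying the formula gives 270.6 °R.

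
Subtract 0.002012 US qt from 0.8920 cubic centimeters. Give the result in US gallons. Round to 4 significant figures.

0.8920 cm³ = 0.000235641 US gal and 0.002012 US qt = 0.000503000 US gal.
0.000235641 − 0.000503000 ≈ -0.0002674 US gal.

-0.0002674 US gal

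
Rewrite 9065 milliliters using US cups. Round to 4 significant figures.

38.32 US cup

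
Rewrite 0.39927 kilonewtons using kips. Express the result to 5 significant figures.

1 kN = 0.224809 kip.
Thus 0.39927 × 0.224809 ≈ 0.089759 kip.

0.089759 kips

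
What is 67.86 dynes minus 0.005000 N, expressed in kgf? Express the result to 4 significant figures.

67.86 dyn = 6.91979 × 10^-5 kgf and 0.005000 N = 0.000509858 kgf.
6.91979 × 10^-5 − 0.000509858 ≈ -0.0004407 kgf.

-0.0004407 kgf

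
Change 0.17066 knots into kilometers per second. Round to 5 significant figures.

8.7795e-5 kilometers per second

1 knot = 0.000514444 km/s.
Thus 0.17066 × 0.000514444 ≈ 8.7795e-5 km/s.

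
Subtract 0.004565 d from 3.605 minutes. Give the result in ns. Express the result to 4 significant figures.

-1.781 × 10^11 ns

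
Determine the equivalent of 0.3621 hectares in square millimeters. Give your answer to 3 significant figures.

3.62e+9 mm²

1 ha = 1.00000e+10 mm².
Thus 0.3621 × 1.00000e+10 ≈ 3.62e+9 mm².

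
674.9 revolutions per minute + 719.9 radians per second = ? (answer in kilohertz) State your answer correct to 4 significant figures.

0.1258 kilohertz

674.9 rpm = 0.0112483 kHz and 719.9 rad/s = 0.114576 kHz.
0.0112483 + 0.114576 ≈ 0.1258 kHz.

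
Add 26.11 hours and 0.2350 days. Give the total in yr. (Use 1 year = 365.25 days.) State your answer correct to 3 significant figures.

0.00362 years

26.11 h = 0.00297855 yr and 0.2350 d = 0.000643395 yr.
0.00297855 + 0.000643395 ≈ 0.00362 yr.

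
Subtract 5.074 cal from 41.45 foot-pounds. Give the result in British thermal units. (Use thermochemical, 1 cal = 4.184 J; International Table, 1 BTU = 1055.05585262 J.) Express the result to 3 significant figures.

41.45 ft·lbf = 0.0532660 BTU and 5.074 cal = 0.0201218 BTU.
0.0532660 − 0.0201218 ≈ 0.0331 BTU.

0.0331 BTU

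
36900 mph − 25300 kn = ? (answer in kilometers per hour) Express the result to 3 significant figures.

12500 km/h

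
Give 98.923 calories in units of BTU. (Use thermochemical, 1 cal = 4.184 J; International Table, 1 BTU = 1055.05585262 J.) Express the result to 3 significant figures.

1 cal = 0.00396567 BTU.
Thus 98.923 × 0.00396567 ≈ 0.392 BTU.

0.392 BTU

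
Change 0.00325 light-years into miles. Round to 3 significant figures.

1.91 × 10^10 mi

1 light-year = 5.87863 × 10^12 mi.
So 0.00325 × 5.87863 × 10^12 ≈ 1.91 × 10^10 mi.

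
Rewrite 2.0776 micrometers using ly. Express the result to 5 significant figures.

1 micrometer = 1.05700 × 10^-22 light-years.
2.0776 × 1.05700 × 10^-22 ≈ 2.1960 × 10^-22 ly.

2.1960 × 10^-22 ly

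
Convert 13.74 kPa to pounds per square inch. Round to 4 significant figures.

1.993 psi

1 kPa = 0.145038 pounds per square inch.
So 13.74 × 0.145038 ≈ 1.993 psi.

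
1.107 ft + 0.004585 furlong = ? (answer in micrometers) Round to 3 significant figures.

1.107 ft = 337414 μm and 0.004585 furlong = 922355 μm.
337414 + 922355 ≈ 1.26 × 10^6 μm.

1.26 × 10^6 micrometers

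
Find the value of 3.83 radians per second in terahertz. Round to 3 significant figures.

6.10 × 10^-13 terahertz

1 rad/s = 1.59155 × 10^-13 THz.
Thus 3.83 × 1.59155 × 10^-13 ≈ 6.10 × 10^-13 THz.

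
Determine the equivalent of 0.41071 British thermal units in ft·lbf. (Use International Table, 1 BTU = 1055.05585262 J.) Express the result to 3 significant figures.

320 ft·lbf

1 British thermal unit = 778.169 foot-pounds.
Thus 0.41071 × 778.169 ≈ 320 ft·lbf.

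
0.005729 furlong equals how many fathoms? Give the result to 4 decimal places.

1 furlong = 110.000 fathoms.
Thus 0.005729 × 110.000 ≈ 0.6302 fathom.

0.6302 fathoms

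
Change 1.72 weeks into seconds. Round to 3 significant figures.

1.04e+6 s

1 wk = 604800 s.
Then 1.72 × 604800 ≈ 1.04e+6 s.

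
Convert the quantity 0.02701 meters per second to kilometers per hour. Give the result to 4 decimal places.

0.0972 km/h

1 m/s = 3.60000 km/h.
So 0.02701 × 3.60000 ≈ 0.0972 km/h.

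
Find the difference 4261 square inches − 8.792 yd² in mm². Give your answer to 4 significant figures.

4261 in² = 2.74903e+6 mm² and 8.792 yd² = 7.35123e+6 mm².
2.74903e+6 − 7.35123e+6 ≈ -4.602e+6 mm².

-4.602e+6 square millimeters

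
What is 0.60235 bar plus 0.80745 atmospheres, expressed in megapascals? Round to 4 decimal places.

0.60235 bar = 0.0602350 MPa and 0.80745 atm = 0.0818149 MPa.
0.0602350 + 0.0818149 ≈ 0.1420 MPa.

0.1420 MPa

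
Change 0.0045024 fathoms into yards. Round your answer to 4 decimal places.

0.0090 yd

1 fathom = 2.00000 yd.
0.0045024 × 2.00000 ≈ 0.0090 yd.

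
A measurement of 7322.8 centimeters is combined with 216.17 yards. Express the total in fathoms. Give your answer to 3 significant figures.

7322.8 cm = 40.0416 fathom and 216.17 yd = 108.085 fathom.
40.0416 + 108.085 ≈ 148 fathom.

148 fathom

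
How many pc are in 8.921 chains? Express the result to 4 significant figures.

1 chain = 6.51941 × 10^-16 pc.
Then 8.921 × 6.51941 × 10^-16 ≈ 5.816 × 10^-15 pc.

5.816 × 10^-15 pc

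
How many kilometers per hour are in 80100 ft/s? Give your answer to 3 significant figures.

87900 km/h

1 ft/s = 1.09728 kilometers per hour.
So 80100 × 1.09728 ≈ 87900 km/h.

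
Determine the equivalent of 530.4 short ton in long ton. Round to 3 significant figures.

474 long tons

1 short ton = 0.892857 long ton.
Then 530.4 × 0.892857 ≈ 474 long ton.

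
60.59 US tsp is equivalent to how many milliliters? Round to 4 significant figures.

298.6 milliliters

1 US tsp = 4.92892 mL.
60.59 × 4.92892 ≈ 298.6 mL.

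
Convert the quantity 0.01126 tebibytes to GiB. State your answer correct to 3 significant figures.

11.5 gibibytes

1 tebibyte = 1024.00 gibibytes.
0.01126 × 1024.00 ≈ 11.5 GiB.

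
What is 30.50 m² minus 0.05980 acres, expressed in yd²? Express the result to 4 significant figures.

-253.0 yd²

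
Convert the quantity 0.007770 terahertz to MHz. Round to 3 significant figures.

7770 MHz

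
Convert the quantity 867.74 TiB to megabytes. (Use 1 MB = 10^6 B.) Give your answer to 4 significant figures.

9.541 × 10^8 megabytes

1 tebibyte = 1.09951 × 10^6 MB.
So 867.74 × 1.09951 × 10^6 ≈ 9.541 × 10^8 MB.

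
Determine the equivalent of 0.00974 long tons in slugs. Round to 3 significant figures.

1 long ton = 69.6213 slug.
Then 0.00974 × 69.6213 ≈ 0.678 slug.

0.678 slugs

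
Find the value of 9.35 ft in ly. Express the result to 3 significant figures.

3.01 × 10^-16 ly

1 foot = 3.22174 × 10^-17 ly.
So 9.35 × 3.22174 × 10^-17 ≈ 3.01 × 10^-16 ly.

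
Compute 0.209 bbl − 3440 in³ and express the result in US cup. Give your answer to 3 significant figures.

-97.8 US cup

0.209 bbl = 140.448 US cup and 3440 in³ = 238.268 US cup.
140.448 − 238.268 ≈ -97.8 US cup.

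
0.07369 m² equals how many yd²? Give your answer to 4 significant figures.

1 m² = 1.19599 square yards.
Thus 0.07369 × 1.19599 ≈ 0.08813 yd².

0.08813 yd²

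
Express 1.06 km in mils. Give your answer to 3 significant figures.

1 km = 3.93701 × 10^7 mil.
Thus 1.06 × 3.93701 × 10^7 ≈ 4.17 × 10^7 mil.

4.17 × 10^7 mils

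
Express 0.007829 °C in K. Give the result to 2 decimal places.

K = °C + 273.15.
Applying the formula gives 273.16 K.

273.16 K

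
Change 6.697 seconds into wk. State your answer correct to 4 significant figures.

1 second = 1.65344 × 10^-6 wk.
So 6.697 × 1.65344 × 10^-6 ≈ 1.107 × 10^-5 wk.

1.107 × 10^-5 wk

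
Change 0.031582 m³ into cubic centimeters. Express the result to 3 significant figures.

31600 cm³

1 m³ = 1.00000 × 10^6 cm³.
0.031582 × 1.00000 × 10^6 ≈ 31600 cm³.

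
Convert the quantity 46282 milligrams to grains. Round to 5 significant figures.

714.24 gr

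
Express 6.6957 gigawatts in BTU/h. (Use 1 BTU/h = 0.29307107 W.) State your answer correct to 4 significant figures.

1 GW = 3.41214 × 10^9 BTU/h.
6.6957 × 3.41214 × 10^9 ≈ 2.285 × 10^10 BTU/h.

2.285 × 10^10 BTU per hour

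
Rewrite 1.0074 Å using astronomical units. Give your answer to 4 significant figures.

1 angstrom = 6.68459e-22 astronomical units.
Then 1.0074 × 6.68459e-22 ≈ 6.734e-22 au.

6.734e-22 astronomical units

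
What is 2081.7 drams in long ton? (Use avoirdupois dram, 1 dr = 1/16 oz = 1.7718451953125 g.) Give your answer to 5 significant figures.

0.0036302 long tons

1 dr = 1.74386 × 10^-6 long tons.
Then 2081.7 × 1.74386 × 10^-6 ≈ 0.0036302 long ton.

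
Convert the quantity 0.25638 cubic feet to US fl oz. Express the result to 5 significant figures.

245.49 US fl oz

1 ft³ = 957.506 US fl oz.
Then 0.25638 × 957.506 ≈ 245.49 US fl oz.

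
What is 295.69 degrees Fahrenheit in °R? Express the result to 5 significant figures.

°R = °F + 459.67.
Applying the formula gives 755.36 °R.

755.36 degrees Rankine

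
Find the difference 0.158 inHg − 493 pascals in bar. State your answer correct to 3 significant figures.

0.158 inHg = 0.00535049 bar and 493 Pa = 0.00493000 bar.
0.00535049 − 0.00493000 ≈ 0.000420 bar.

0.000420 bar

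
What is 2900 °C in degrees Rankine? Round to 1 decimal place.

5711.7 °R

°R = (°C + 273.15) × 9/5.
Applying the formula gives 5711.7 °R.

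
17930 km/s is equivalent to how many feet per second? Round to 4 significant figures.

5.883 × 10^7 feet per second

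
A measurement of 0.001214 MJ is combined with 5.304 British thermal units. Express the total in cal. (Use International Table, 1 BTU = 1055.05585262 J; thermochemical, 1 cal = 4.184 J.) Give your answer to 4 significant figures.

1628 cal

0.001214 MJ = 290.153 cal and 5.304 BTU = 1337.48 cal.
290.153 + 1337.48 ≈ 1628 cal.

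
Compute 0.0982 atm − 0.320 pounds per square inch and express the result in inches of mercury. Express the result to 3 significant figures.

2.29 inHg

0.0982 atm = 2.93827 inHg and 0.320 psi = 0.651527 inHg.
2.93827 − 0.651527 ≈ 2.29 inHg.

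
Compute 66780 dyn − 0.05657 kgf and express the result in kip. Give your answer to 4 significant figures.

2.541 × 10^-5 kip

66780 dyn = 0.000150127 kip and 0.05657 kgf = 0.000124716 kip.
0.000150127 − 0.000124716 ≈ 2.541 × 10^-5 kip.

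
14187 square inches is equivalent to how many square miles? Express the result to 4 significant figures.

1 in² = 2.49098 × 10^-10 mi².
Thus 14187 × 2.49098 × 10^-10 ≈ 3.534 × 10^-6 mi².

3.534 × 10^-6 mi²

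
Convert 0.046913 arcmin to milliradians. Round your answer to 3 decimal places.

1 arcmin = 0.290888 mrad.
Thus 0.046913 × 0.290888 ≈ 0.014 mrad.

0.014 mrad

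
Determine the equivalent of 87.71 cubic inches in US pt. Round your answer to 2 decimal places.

1 cubic inch = 0.0346320 US pt.
Then 87.71 × 0.0346320 ≈ 3.04 US pt.

3.04 US pints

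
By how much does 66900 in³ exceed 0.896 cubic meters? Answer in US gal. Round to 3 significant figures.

52.9 US gal

66900 in³ = 289.610 US gal and 0.896 m³ = 236.698 US gal.
289.610 − 236.698 ≈ 52.9 US gal.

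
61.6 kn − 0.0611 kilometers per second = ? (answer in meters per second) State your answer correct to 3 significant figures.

-29.4 meters per second

61.6 kn = 31.6898 m/s and 0.0611 km/s = 61.1000 m/s.
31.6898 − 61.1000 ≈ -29.4 m/s.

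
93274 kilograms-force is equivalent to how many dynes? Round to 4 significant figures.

1 kgf = 980665 dyn.
Thus 93274 × 980665 ≈ 9.147 × 10^10 dyn.

9.147 × 10^10 dyn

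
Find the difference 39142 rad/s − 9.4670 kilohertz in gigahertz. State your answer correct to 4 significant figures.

-3.237e-6 gigahertz

39142 rad/s = 6.22964e-6 GHz and 9.4670 kHz = 9.46700e-6 GHz.
6.22964e-6 − 9.46700e-6 ≈ -3.237e-6 GHz.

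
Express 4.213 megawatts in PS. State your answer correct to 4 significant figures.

1 megawatt = 1359.62 metric horsepower.
Then 4.213 × 1359.62 ≈ 5728 PS.

5728 metric horsepower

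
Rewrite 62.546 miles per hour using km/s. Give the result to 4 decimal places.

0.0280 km/s

1 mile per hour = 0.000447040 km/s.
Thus 62.546 × 0.000447040 ≈ 0.0280 km/s.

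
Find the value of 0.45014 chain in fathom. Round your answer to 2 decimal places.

1 chain = 11.0000 fathoms.
Thus 0.45014 × 11.0000 ≈ 4.95 fathom.

4.95 fathom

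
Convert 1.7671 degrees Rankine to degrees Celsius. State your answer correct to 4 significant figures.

-272.2 °C

°R = (°C + 273.15) × 9/5.
Applying the formula gives -272.2 °C.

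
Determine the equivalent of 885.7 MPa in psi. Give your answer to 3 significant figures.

1 MPa = 145.038 psi.
885.7 × 145.038 ≈ 128000 psi.

128000 pounds per square inch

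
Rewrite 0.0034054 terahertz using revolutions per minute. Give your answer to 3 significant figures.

2.04e+11 rpm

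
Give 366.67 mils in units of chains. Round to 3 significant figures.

0.000463 chain

1 mil = 1.26263e-6 chain.
Thus 366.67 × 1.26263e-6 ≈ 0.000463 chain.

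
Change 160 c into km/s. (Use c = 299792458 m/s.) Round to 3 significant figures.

4.80e+7 kilometers per second

1 speed of light = 299792 kilometers per second.
So 160 × 299792 ≈ 4.80e+7 km/s.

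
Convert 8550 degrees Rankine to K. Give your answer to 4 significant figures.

°R = K × 9/5.
Applying the formula gives 4750 K.

4750 K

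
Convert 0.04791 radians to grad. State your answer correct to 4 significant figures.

1 radian = 63.6620 grad.
Thus 0.04791 × 63.6620 ≈ 3.050 grad.

3.050 grad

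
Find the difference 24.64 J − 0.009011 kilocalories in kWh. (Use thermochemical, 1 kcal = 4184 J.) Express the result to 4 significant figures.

-3.628 × 10^-6 kWh

24.64 J = 6.84444 × 10^-6 kWh and 0.009011 kcal = 1.04728 × 10^-5 kWh.
6.84444 × 10^-6 − 1.04728 × 10^-5 ≈ -3.628 × 10^-6 kWh.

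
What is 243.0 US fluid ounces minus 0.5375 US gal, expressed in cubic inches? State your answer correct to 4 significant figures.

314.4 in³

243.0 US fl oz = 438.5391 in³ and 0.5375 US gal = 124.1625 in³.
438.5391 − 124.1625 ≈ 314.4 in³.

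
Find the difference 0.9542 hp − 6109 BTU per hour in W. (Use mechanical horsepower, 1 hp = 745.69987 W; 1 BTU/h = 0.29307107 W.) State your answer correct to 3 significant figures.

0.9542 hp = 711.547 W and 6109 BTU/h = 1790.37 W.
711.547 − 1790.37 ≈ -1080 W.

-1080 W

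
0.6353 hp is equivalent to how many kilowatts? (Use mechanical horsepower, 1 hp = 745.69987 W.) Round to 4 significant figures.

0.4737 kilowatts

1 horsepower = 0.745700 kilowatts.
0.6353 × 0.745700 ≈ 0.4737 kW.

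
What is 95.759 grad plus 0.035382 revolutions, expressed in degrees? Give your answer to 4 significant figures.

95.759 grad = 86.1831 ° and 0.035382 rev = 12.7375 °.
86.1831 + 12.7375 ≈ 98.92 °.

98.92 degrees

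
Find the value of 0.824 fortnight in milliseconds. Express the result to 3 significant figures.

9.97e+8 ms

1 fortnight = 1.20960e+9 ms.
Then 0.824 × 1.20960e+9 ≈ 9.97e+8 ms.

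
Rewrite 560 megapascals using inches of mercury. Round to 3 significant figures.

165000 inches of mercury

1 megapascal = 295.300 inches of mercury.
Then 560 × 295.300 ≈ 165000 inHg.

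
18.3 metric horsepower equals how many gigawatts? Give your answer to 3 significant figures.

1.35 × 10^-5 GW

1 PS = 7.35499 × 10^-7 GW.
Then 18.3 × 7.35499 × 10^-7 ≈ 1.35 × 10^-5 GW.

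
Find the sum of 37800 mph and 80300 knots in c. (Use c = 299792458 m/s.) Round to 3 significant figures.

37800 mph = 5.63660 × 10^-5 c and 80300 kn = 0.000137795 c.
5.63660 × 10^-5 + 0.000137795 ≈ 0.000194 c.

0.000194 times the speed of light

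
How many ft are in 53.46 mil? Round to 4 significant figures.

1 mil = 8.33333e-5 feet.
Then 53.46 × 8.33333e-5 ≈ 0.004455 ft.

0.004455 feet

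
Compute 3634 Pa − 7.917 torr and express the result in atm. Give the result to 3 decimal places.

3634 Pa = 0.0358648 atm and 7.917 torr = 0.0104171 atm.
0.0358648 − 0.0104171 ≈ 0.025 atm.

0.025 atm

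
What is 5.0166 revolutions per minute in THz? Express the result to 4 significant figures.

8.361 × 10^-14 terahertz

1 rpm = 1.66667 × 10^-14 THz.
5.0166 × 1.66667 × 10^-14 ≈ 8.361 × 10^-14 THz.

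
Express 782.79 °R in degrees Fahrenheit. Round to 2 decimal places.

323.12 °F

°R = °F + 459.67.
Applying the formula gives 323.12 °F.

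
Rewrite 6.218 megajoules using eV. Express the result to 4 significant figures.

3.881e+25 electronvolts

1 megajoule = 6.24151e+24 eV.
Thus 6.218 × 6.24151e+24 ≈ 3.881e+25 eV.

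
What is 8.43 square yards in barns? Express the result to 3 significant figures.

7.05e+28 barns

1 square yard = 8.36127e+27 barn.
Thus 8.43 × 8.36127e+27 ≈ 7.05e+28 barn.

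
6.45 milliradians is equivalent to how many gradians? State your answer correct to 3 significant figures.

1 milliradian = 0.0636620 gradians.
6.45 × 0.0636620 ≈ 0.411 grad.

0.411 gradians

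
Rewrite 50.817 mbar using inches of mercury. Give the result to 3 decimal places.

1 millibar = 0.0295300 inHg.
So 50.817 × 0.0295300 ≈ 1.501 inHg.

1.501 inches of mercury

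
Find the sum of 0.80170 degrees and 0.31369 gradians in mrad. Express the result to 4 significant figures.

18.92 mrad

0.80170 ° = 13.9923 mrad and 0.31369 grad = 4.92743 mrad.
13.9923 + 4.92743 ≈ 18.92 mrad.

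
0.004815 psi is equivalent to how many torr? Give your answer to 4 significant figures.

0.2490 torr

1 pound per square inch = 51.7149 torr.
So 0.004815 × 51.7149 ≈ 0.2490 torr.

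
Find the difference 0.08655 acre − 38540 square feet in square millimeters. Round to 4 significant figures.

-3.230e+9 mm²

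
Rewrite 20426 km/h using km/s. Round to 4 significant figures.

1 km/h = 0.000277778 km/s.
So 20426 × 0.000277778 ≈ 5.674 km/s.

5.674 km/s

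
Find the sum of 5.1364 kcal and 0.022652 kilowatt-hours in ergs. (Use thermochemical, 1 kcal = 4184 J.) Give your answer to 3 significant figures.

1.03 × 10^12 ergs

5.1364 kcal = 2.14907 × 10^11 erg and 0.022652 kWh = 8.15472 × 10^11 erg.
2.14907 × 10^11 + 8.15472 × 10^11 ≈ 1.03 × 10^12 erg.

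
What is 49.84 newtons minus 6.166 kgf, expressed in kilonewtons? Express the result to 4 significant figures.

-0.01063 kilonewtons

49.84 N = 0.0498400 kN and 6.166 kgf = 0.0604678 kN.
0.0498400 − 0.0604678 ≈ -0.01063 kN.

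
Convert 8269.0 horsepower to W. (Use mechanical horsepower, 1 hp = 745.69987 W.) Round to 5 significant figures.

6.1662 × 10^6 W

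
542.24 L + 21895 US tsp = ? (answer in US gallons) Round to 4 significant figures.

171.8 US gallons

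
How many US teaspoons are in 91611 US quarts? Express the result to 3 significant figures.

1.76e+7 US tsp

1 US qt = 192.000 US tsp.
Thus 91611 × 192.000 ≈ 1.76e+7 US tsp.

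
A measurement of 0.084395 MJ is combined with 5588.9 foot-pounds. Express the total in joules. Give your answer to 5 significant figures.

91973 joules

0.084395 MJ = 84395.0 J and 5588.9 ft·lbf = 7577.53 J.
84395.0 + 7577.53 ≈ 91973 J.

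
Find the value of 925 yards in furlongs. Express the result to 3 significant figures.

4.20 furlong

1 yd = 0.00454545 furlong.
So 925 × 0.00454545 ≈ 4.20 furlong.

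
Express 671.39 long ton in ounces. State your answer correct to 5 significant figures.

2.4063e+7 oz

1 long ton = 35840.0 oz.
So 671.39 × 35840.0 ≈ 2.4063e+7 oz.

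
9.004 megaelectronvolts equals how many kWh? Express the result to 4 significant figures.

4.007e-19 kilowatt-hours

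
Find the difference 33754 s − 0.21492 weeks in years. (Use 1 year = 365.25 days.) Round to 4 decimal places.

33754 s = 0.00106960 yr and 0.21492 wk = 0.00411893 yr.
0.00106960 − 0.00411893 ≈ -0.0030 yr.

-0.0030 yr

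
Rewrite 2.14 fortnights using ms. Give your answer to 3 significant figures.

2.59e+9 ms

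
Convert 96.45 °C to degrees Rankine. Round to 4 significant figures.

°R = (°C + 273.15) × 9/5.
Applying the formula gives 665.3 °R.

665.3 °R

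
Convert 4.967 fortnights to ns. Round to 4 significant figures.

6.008 × 10^15 ns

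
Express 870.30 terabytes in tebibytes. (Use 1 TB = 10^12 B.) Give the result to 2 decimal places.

791.53 TiB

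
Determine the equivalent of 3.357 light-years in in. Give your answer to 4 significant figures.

1 light-year = 3.72470 × 10^17 in.
Then 3.357 × 3.72470 × 10^17 ≈ 1.250 × 10^18 in.

1.250 × 10^18 inches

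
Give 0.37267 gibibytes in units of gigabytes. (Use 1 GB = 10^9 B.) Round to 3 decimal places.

0.400 gigabytes

1 GiB = 1.07374 GB.
0.37267 × 1.07374 ≈ 0.400 GB.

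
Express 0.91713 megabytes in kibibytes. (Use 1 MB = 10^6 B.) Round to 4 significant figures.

895.6 KiB

1 megabyte = 976.5625 KiB.
0.91713 × 976.5625 ≈ 895.6 KiB.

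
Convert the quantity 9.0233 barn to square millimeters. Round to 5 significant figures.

9.0233e-22 mm²

1 barn = 1.00000e-22 mm².
Thus 9.0233 × 1.00000e-22 ≈ 9.0233e-22 mm².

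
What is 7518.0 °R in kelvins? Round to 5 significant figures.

°R = K × 9/5.
Applying the formula gives 4176.7 K.

4176.7 K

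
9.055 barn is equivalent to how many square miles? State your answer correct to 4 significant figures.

3.496 × 10^-34 square miles

1 barn = 3.86102 × 10^-35 square miles.
9.055 × 3.86102 × 10^-35 ≈ 3.496 × 10^-34 mi².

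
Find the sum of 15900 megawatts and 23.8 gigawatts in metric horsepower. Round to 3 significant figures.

15900 MW = 2.16180 × 10^7 PS and 23.8 GW = 3.23590 × 10^7 PS.
2.16180 × 10^7 + 3.23590 × 10^7 ≈ 5.40 × 10^7 PS.

5.40 × 10^7 metric horsepower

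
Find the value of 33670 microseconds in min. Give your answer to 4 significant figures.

0.0005612 min

1 microsecond = 1.66667e-8 minutes.
Thus 33670 × 1.66667e-8 ≈ 0.0005612 min.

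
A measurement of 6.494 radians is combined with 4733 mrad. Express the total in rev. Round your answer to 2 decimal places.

1.79 rev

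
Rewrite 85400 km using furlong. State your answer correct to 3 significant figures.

425000 furlongs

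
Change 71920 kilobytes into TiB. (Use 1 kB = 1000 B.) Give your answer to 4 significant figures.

6.541e-5 tebibytes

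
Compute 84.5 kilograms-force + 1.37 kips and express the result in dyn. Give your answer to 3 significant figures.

6.92 × 10^8 dyn

84.5 kgf = 8.28662 × 10^7 dyn and 1.37 kip = 6.09406 × 10^8 dyn.
8.28662 × 10^7 + 6.09406 × 10^8 ≈ 6.92 × 10^8 dyn.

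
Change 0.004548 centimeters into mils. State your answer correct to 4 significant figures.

1.791 mils

1 cm = 393.701 mil.
0.004548 × 393.701 ≈ 1.791 mil.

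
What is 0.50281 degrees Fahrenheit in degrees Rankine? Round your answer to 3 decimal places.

°R = °F + 459.67.
Applying the formula gives 460.173 °R.

460.173 °R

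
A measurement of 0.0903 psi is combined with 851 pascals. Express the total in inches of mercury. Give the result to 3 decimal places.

0.0903 psi = 0.183853 inHg and 851 Pa = 0.251300 inHg.
0.183853 + 0.251300 ≈ 0.435 inHg.

0.435 inHg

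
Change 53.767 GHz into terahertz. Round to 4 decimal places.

0.0538 THz

1 GHz = 0.00100000 THz.
Thus 53.767 × 0.00100000 ≈ 0.0538 THz.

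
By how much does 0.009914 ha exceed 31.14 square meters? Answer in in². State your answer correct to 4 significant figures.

0.009914 ha = 153667 in² and 31.14 m² = 48267.1 in².
153667 − 48267.1 ≈ 105400 in².

105400 in²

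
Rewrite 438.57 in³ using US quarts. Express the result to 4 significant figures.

7.594 US qt

1 in³ = 0.0173160 US quarts.
So 438.57 × 0.0173160 ≈ 7.594 US qt.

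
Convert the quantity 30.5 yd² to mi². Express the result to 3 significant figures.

9.85e-6 square miles

1 yd² = 3.22831e-7 square miles.
So 30.5 × 3.22831e-7 ≈ 9.85e-6 mi².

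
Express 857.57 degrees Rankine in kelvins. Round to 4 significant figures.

°R = K × 9/5.
Applying the formula gives 476.4 K.

476.4 K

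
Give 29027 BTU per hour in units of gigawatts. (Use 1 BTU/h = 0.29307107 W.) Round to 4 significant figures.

8.507e-6 gigawatts

1 BTU per hour = 2.93071e-10 GW.
Thus 29027 × 2.93071e-10 ≈ 8.507e-6 GW.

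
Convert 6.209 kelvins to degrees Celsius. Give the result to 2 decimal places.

-266.94 degrees Celsius

K = °C + 273.15.
Applying the formula gives -266.94 °C.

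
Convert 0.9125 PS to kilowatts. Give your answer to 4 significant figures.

0.6711 kW

1 PS = 0.735499 kW.
Then 0.9125 × 0.735499 ≈ 0.6711 kW.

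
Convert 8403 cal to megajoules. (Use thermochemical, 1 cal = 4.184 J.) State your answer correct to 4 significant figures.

0.03516 megajoules

1 cal = 4.18400 × 10^-6 megajoules.
Thus 8403 × 4.18400 × 10^-6 ≈ 0.03516 MJ.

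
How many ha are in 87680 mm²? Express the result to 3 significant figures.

1 mm² = 1.00000 × 10^-10 ha.
87680 × 1.00000 × 10^-10 ≈ 8.77 × 10^-6 ha.

8.77 × 10^-6 ha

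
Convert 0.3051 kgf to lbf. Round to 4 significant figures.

1 kilogram-force = 2.20462 lbf.
0.3051 × 2.20462 ≈ 0.6726 lbf.

0.6726 pounds-force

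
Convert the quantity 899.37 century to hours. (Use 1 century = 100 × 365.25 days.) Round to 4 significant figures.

7.884e+8 h

1 century = 876600 h.
Then 899.37 × 876600 ≈ 7.884e+8 h.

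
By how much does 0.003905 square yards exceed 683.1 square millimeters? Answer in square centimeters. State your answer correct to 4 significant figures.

0.003905 yd² = 32.6508 cm² and 683.1 mm² = 6.83100 cm².
32.6508 − 6.83100 ≈ 25.82 cm².

25.82 cm²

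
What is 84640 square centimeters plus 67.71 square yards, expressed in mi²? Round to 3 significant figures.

84640 cm² = 3.26797e-6 mi² and 67.71 yd² = 2.18589e-5 mi².
3.26797e-6 + 2.18589e-5 ≈ 2.51e-5 mi².

2.51e-5 mi²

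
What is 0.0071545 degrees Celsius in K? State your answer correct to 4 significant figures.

K = °C + 273.15.
Applying the formula gives 273.2 K.

273.2 K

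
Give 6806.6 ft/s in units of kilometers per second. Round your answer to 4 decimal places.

2.0747 kilometers per second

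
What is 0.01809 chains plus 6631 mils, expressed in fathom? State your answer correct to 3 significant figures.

0.291 fathoms

0.01809 chain = 0.198990 fathom and 6631 mil = 0.0920972 fathom.
0.198990 + 0.0920972 ≈ 0.291 fathom.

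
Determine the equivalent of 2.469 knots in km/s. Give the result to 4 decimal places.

0.0013 kilometers per second

1 kn = 0.000514444 kilometers per second.
Thus 2.469 × 0.000514444 ≈ 0.0013 km/s.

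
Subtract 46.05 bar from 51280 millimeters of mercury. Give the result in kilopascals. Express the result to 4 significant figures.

51280 mmHg = 6836.77 kPa and 46.05 bar = 4605.00 kPa.
6836.77 − 4605.00 ≈ 2232 kPa.

2232 kilopascals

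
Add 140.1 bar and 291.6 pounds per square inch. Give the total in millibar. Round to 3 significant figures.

140.1 bar = 140100 mbar and 291.6 psi = 20105.1 mbar.
140100 + 20105.1 ≈ 160000 mbar.

160000 mbar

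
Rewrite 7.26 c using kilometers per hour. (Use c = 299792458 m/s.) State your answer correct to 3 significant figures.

7.84e+9 km/h

1 c = 1.07925e+9 km/h.
Then 7.26 × 1.07925e+9 ≈ 7.84e+9 km/h.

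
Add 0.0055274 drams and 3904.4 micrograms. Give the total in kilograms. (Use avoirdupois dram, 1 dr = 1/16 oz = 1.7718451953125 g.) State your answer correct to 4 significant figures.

1.370 × 10^-5 kg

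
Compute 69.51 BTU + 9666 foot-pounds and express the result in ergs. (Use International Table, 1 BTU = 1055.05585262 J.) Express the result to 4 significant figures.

69.51 BTU = 7.33369 × 10^11 erg and 9666 ft·lbf = 1.31053 × 10^11 erg.
7.33369 × 10^11 + 1.31053 × 10^11 ≈ 8.644 × 10^11 erg.

8.644 × 10^11 erg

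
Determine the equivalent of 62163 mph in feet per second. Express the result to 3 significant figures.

91200 feet per second

1 mile per hour = 1.46667 feet per second.
So 62163 × 1.46667 ≈ 91200 ft/s.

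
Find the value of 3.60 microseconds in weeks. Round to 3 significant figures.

1 μs = 1.65344 × 10^-12 weeks.
So 3.60 × 1.65344 × 10^-12 ≈ 5.95 × 10^-12 wk.

5.95 × 10^-12 wk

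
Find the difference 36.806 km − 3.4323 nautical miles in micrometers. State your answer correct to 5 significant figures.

36.806 km = 3.68060e+10 μm and 3.4323 nmi = 6.35662e+9 μm.
3.68060e+10 − 6.35662e+9 ≈ 3.0449e+10 μm.

3.0449e+10 μm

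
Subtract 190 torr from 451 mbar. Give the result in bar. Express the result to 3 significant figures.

0.198 bar

451 mbar = 0.4510000 bar and 190 torr = 0.2533125 bar.
0.4510000 − 0.2533125 ≈ 0.198 bar.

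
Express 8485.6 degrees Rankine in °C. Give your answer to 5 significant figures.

°R = (°C + 273.15) × 9/5.
Applying the formula gives 4441.1 °C.

4441.1 °C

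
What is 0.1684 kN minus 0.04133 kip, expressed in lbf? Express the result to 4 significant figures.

-3.472 pounds-force

0.1684 kN = 37.8578 lbf and 0.04133 kip = 41.3300 lbf.
37.8578 − 41.3300 ≈ -3.472 lbf.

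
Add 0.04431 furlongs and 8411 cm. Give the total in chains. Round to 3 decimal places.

4.624 chains

0.04431 furlong = 0.443100 chain and 8411 cm = 4.18108 chain.
0.443100 + 4.18108 ≈ 4.624 chain.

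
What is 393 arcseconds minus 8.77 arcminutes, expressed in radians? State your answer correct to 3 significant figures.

393 arcsec = 0.00190532 rad and 8.77 arcmin = 0.00255109 rad.
0.00190532 − 0.00255109 ≈ -0.000646 rad.

-0.000646 radians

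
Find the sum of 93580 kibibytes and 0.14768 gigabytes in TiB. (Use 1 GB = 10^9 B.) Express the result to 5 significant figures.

0.00022147 TiB

93580 KiB = 8.71532e-5 TiB and 0.14768 GB = 0.000134314 TiB.
8.71532e-5 + 0.000134314 ≈ 0.00022147 TiB.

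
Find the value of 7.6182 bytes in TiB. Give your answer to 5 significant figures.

1 byte = 9.09495e-13 TiB.
7.6182 × 9.09495e-13 ≈ 6.9287e-12 TiB.

6.9287e-12 TiB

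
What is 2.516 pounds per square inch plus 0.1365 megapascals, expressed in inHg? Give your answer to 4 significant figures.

2.516 psi = 5.12263 inHg and 0.1365 MPa = 40.3084 inHg.
5.12263 + 40.3084 ≈ 45.43 inHg.

45.43 inHg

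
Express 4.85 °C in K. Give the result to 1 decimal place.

K = °C + 273.15.
Applying the formula gives 278.0 K.

278.0 K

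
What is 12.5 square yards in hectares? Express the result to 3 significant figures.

0.00105 ha

1 square yard = 8.36127e-5 ha.
12.5 × 8.36127e-5 ≈ 0.00105 ha.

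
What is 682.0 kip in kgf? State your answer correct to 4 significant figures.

309300 kgf

1 kip = 453.592 kilograms-force.
Thus 682.0 × 453.592 ≈ 309300 kgf.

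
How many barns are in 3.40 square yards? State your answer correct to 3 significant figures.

1 square yard = 8.36127 × 10^27 barn.
So 3.40 × 8.36127 × 10^27 ≈ 2.84 × 10^28 barn.

2.84 × 10^28 barns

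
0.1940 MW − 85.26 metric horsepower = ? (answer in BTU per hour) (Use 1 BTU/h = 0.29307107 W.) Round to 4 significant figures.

0.1940 MW = 661955 BTU/h and 85.26 PS = 213971 BTU/h.
661955 − 213971 ≈ 448000 BTU/h.

448000 BTU/h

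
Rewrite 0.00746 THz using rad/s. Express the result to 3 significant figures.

4.69 × 10^10 rad/s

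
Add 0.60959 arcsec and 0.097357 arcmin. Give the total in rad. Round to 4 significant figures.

0.60959 arcsec = 2.95538 × 10^-6 rad and 0.097357 arcmin = 2.83200 × 10^-5 rad.
2.95538 × 10^-6 + 2.83200 × 10^-5 ≈ 3.128 × 10^-5 rad.

3.128 × 10^-5 radians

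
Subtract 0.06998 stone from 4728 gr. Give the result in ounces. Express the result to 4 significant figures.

-4.869 oz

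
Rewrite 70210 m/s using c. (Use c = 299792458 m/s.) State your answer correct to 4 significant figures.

0.0002342 c

1 m/s = 3.33564 × 10^-9 c.
Then 70210 × 3.33564 × 10^-9 ≈ 0.0002342 c.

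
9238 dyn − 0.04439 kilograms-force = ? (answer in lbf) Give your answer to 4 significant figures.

9238 dyn = 0.0207679 lbf and 0.04439 kgf = 0.0978632 lbf.
0.0207679 − 0.0978632 ≈ -0.07710 lbf.

-0.07710 pounds-force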